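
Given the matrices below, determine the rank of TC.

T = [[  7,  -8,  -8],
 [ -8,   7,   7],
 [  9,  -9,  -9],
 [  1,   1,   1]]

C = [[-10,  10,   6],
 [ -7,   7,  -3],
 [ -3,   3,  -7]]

2

First compute TC:
[[ 10, -10, 122],
 [ 10, -10, -118],
 [  0,   0, 144],
 [-20,  20,  -4]]
Now row reduce the product.
R2 ← R2 − R1: [0, 0, -240]
R4 ← R4 + (2)·R1: [0, 0, 240]
R3 ← R3 + (3/5)·R2: [0, 0, 0]
R4 ← R4 + R2: [0, 0, 0]
2 nonzero rows, so rank(TC) = 2.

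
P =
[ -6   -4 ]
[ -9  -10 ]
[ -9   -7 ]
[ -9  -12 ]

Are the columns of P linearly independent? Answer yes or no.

yes

Row reduce P to echelon form.
R2 ← R2 − (3/2)·R1: [0, -4]
R3 ← R3 − (3/2)·R1: [0, -1]
R4 ← R4 − (3/2)·R1: [0, -6]
R3 ← R3 − (1/4)·R2: [0, 0]
R4 ← R4 − (3/2)·R2: [0, 0]
2 pivots among 2 columns.
Every column is a pivot column, so the columns are linearly independent.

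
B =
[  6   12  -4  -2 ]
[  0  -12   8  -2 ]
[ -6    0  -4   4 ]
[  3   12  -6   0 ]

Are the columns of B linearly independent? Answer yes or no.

no

Row reduce B to echelon form.
R3 ← R3 + R1: [0, 12, -8, 2]
R4 ← R4 − (1/2)·R1: [0, 6, -4, 1]
R3 ← R3 + R2: [0, 0, 0, 0]
R4 ← R4 + (1/2)·R2: [0, 0, 0, 0]
2 pivots among 4 columns.
Only 2 < 4 pivot columns, so the columns are linearly dependent.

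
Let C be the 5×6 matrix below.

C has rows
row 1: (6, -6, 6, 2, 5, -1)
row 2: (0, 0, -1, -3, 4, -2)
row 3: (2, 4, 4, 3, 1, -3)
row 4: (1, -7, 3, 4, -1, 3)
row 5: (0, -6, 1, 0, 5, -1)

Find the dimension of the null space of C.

Row reduce to echelon form.
R3 ← R3 − (1/3)·R1: [0, 6, 2, 7/3, -2/3, -8/3]
R4 ← R4 − (1/6)·R1: [0, -6, 2, 11/3, -11/6, 19/6]
Swap R2 ↔ R3
R4 ← R4 + R2: [0, 0, 4, 6, -5/2, 1/2]
R5 ← R5 + R2: [0, 0, 3, 7/3, 13/3, -11/3]
R4 ← R4 + (4)·R3: [0, 0, 0, -6, 27/2, -15/2]
R5 ← R5 + (3)·R3: [0, 0, 0, -20/3, 49/3, -29/3]
R5 ← R5 − (10/9)·R4: [0, 0, 0, 0, 4/3, -4/3]
5 nonzero rows, so rank(C) = 5.
C has 6 columns; by rank–nullity, nullity = 6 − 5 = 1.

1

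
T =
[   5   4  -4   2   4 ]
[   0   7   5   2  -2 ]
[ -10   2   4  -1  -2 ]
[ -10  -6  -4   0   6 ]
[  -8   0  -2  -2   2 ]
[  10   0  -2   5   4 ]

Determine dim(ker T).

0

Row reduce to echelon form.
R3 ← R3 + (2)·R1: [0, 10, -4, 3, 6]
R4 ← R4 + (2)·R1: [0, 2, -12, 4, 14]
R5 ← R5 + (8/5)·R1: [0, 32/5, -42/5, 6/5, 42/5]
R6 ← R6 − (2)·R1: [0, -8, 6, 1, -4]
R3 ← R3 − (10/7)·R2: [0, 0, -78/7, 1/7, 62/7]
R4 ← R4 − (2/7)·R2: [0, 0, -94/7, 24/7, 102/7]
R5 ← R5 − (32/35)·R2: [0, 0, -454/35, -22/35, 358/35]
R6 ← R6 + (8/7)·R2: [0, 0, 82/7, 23/7, -44/7]
R4 ← R4 − (47/39)·R3: [0, 0, 0, 127/39, 152/39]
R5 ← R5 − (227/195)·R3: [0, 0, 0, -31/39, -16/195]
R6 ← R6 + (41/39)·R3: [0, 0, 0, 134/39, 118/39]
R5 ← R5 + (31/127)·R4: [0, 0, 0, 0, 552/635]
R6 ← R6 − (134/127)·R4: [0, 0, 0, 0, -138/127]
R6 ← R6 + (5/4)·R5: [0, 0, 0, 0, 0]
5 nonzero rows, so rank(T) = 5.
T has 5 columns; by rank–nullity, nullity = 5 − 5 = 0.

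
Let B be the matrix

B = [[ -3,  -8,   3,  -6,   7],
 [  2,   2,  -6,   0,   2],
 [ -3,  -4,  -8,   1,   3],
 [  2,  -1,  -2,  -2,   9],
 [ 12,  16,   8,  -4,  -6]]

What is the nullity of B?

Row reduce to echelon form.
R2 ← R2 + (2/3)·R1: [0, -10/3, -4, -4, 20/3]
R3 ← R3 − R1: [0, 4, -11, 7, -4]
R4 ← R4 + (2/3)·R1: [0, -19/3, 0, -6, 41/3]
R5 ← R5 + (4)·R1: [0, -16, 20, -28, 22]
R3 ← R3 + (6/5)·R2: [0, 0, -79/5, 11/5, 4]
R4 ← R4 − (19/10)·R2: [0, 0, 38/5, 8/5, 1]
R5 ← R5 − (24/5)·R2: [0, 0, 196/5, -44/5, -10]
R4 ← R4 + (38/79)·R3: [0, 0, 0, 210/79, 231/79]
R5 ← R5 + (196/79)·R3: [0, 0, 0, -264/79, -6/79]
R5 ← R5 + (44/35)·R4: [0, 0, 0, 0, 18/5]
5 nonzero rows, so rank(B) = 5.
B has 5 columns; by rank–nullity, nullity = 5 − 5 = 0.

0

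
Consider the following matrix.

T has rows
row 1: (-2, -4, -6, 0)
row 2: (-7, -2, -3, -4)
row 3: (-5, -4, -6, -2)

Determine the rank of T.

Row reduce to echelon form.
R2 ← R2 − (7/2)·R1: [0, 12, 18, -4]
R3 ← R3 − (5/2)·R1: [0, 6, 9, -2]
R3 ← R3 − (1/2)·R2: [0, 0, 0, 0]
Echelon form has 2 nonzero rows, so rank(T) = 2.

2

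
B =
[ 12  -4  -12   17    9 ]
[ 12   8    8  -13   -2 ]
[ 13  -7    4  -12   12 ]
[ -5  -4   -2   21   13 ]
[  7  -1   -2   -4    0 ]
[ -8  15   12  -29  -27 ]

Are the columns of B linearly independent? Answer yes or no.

yes

Row reduce B to echelon form.
R2 ← R2 − R1: [0, 12, 20, -30, -11]
R3 ← R3 − (13/12)·R1: [0, -8/3, 17, -365/12, 9/4]
R4 ← R4 + (5/12)·R1: [0, -17/3, -7, 337/12, 67/4]
R5 ← R5 − (7/12)·R1: [0, 4/3, 5, -167/12, -21/4]
R6 ← R6 + (2/3)·R1: [0, 37/3, 4, -53/3, -21]
R3 ← R3 + (2/9)·R2: [0, 0, 193/9, -445/12, -7/36]
R4 ← R4 + (17/36)·R2: [0, 0, 22/9, 167/12, 104/9]
R5 ← R5 − (1/9)·R2: [0, 0, 25/9, -127/12, -145/36]
R6 ← R6 − (37/36)·R2: [0, 0, -149/9, 79/6, -349/36]
R4 ← R4 − (22/193)·R3: [0, 0, 0, 14007/772, 4469/386]
R5 ← R5 − (25/193)·R3: [0, 0, 0, -2231/386, -1545/386]
R6 ← R6 + (149/193)·R3: [0, 0, 0, -11937/772, -1900/193]
R5 ← R5 + (194/609)·R4: [0, 0, 0, 0, -383/1218]
R6 ← R6 + (173/203)·R4: [0, 0, 0, 0, 9/406]
R6 ← R6 + (27/383)·R5: [0, 0, 0, 0, 0]
5 pivots among 5 columns.
Every column is a pivot column, so the columns are linearly independent.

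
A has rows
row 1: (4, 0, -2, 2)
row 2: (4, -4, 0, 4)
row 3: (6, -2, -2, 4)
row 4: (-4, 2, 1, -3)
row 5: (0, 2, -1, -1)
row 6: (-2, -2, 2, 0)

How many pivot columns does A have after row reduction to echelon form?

2

Row reduce to echelon form.
R2 ← R2 − R1: [0, -4, 2, 2]
R3 ← R3 − (3/2)·R1: [0, -2, 1, 1]
R4 ← R4 + R1: [0, 2, -1, -1]
R6 ← R6 + (1/2)·R1: [0, -2, 1, 1]
R3 ← R3 − (1/2)·R2: [0, 0, 0, 0]
R4 ← R4 + (1/2)·R2: [0, 0, 0, 0]
R5 ← R5 + (1/2)·R2: [0, 0, 0, 0]
R6 ← R6 − (1/2)·R2: [0, 0, 0, 0]
Echelon form has 2 nonzero rows, so rank(A) = 2.
Each nonzero row contributes one pivot column: 2 pivot columns.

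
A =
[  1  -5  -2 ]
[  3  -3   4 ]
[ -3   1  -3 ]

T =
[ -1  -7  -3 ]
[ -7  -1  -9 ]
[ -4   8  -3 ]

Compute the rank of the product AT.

2

First compute AT:
[[ 42, -18,  48],
 [  2,  14,   6],
 [  8,  -4,   9]]
Now row reduce the product.
R2 ← R2 − (1/21)·R1: [0, 104/7, 26/7]
R3 ← R3 − (4/21)·R1: [0, -4/7, -1/7]
R3 ← R3 + (1/26)·R2: [0, 0, 0]
2 nonzero rows, so rank(AT) = 2.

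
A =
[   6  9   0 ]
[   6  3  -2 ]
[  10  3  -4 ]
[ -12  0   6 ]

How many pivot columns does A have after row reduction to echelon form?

Row reduce to echelon form.
R2 ← R2 − R1: [0, -6, -2]
R3 ← R3 − (5/3)·R1: [0, -12, -4]
R4 ← R4 + (2)·R1: [0, 18, 6]
R3 ← R3 − (2)·R2: [0, 0, 0]
R4 ← R4 + (3)·R2: [0, 0, 0]
Echelon form has 2 nonzero rows, so rank(A) = 2.
Each nonzero row contributes one pivot column: 2 pivot columns.

2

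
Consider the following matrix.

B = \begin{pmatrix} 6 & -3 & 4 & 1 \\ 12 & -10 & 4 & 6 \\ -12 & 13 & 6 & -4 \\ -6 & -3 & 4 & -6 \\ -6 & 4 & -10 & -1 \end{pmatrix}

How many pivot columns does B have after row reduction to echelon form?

Row reduce to echelon form.
R2 ← R2 − (2)·R1: [0, -4, -4, 4]
R3 ← R3 + (2)·R1: [0, 7, 14, -2]
R4 ← R4 + R1: [0, -6, 8, -5]
R5 ← R5 + R1: [0, 1, -6, 0]
R3 ← R3 + (7/4)·R2: [0, 0, 7, 5]
R4 ← R4 − (3/2)·R2: [0, 0, 14, -11]
R5 ← R5 + (1/4)·R2: [0, 0, -7, 1]
R4 ← R4 − (2)·R3: [0, 0, 0, -21]
R5 ← R5 + R3: [0, 0, 0, 6]
R5 ← R5 + (2/7)·R4: [0, 0, 0, 0]
Echelon form has 4 nonzero rows, so rank(B) = 4.
Each nonzero row contributes one pivot column: 4 pivot columns.

4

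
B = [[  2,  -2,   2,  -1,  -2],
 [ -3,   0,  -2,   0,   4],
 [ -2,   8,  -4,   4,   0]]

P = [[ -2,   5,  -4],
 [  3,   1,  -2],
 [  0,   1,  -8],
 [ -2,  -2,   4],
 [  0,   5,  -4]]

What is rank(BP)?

2

First compute BP:
[[ -8,   2, -16],
 [  6,   3,  12],
 [ 20, -14,  40]]
Now row reduce the product.
R2 ← R2 + (3/4)·R1: [0, 9/2, 0]
R3 ← R3 + (5/2)·R1: [0, -9, 0]
R3 ← R3 + (2)·R2: [0, 0, 0]
2 nonzero rows, so rank(BP) = 2.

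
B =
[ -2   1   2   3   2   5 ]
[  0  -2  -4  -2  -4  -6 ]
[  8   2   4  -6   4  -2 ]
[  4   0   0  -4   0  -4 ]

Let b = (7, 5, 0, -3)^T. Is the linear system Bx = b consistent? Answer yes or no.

Row reduce the augmented matrix [B | b].
R3 ← R3 + (4)·R1: [0, 6, 12, 6, 12, 18, 28]
R4 ← R4 + (2)·R1: [0, 2, 4, 2, 4, 6, 11]
R3 ← R3 + (3)·R2: [0, 0, 0, 0, 0, 0, 43]
R4 ← R4 + R2: [0, 0, 0, 0, 0, 0, 16]
R4 ← R4 − (16/43)·R3: [0, 0, 0, 0, 0, 0, 0]
The echelon form has 3 nonzero rows; the last pivot sits in the augmented column, so rank(B) = 2 but rank([B|b]) = 3.
Since the ranks differ, the system is inconsistent.

no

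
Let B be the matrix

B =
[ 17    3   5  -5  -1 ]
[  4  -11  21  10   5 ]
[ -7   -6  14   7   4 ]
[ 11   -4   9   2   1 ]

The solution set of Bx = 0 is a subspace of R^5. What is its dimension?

Row reduce to echelon form.
R2 ← R2 − (4/17)·R1: [0, -199/17, 337/17, 190/17, 89/17]
R3 ← R3 + (7/17)·R1: [0, -81/17, 273/17, 84/17, 61/17]
R4 ← R4 − (11/17)·R1: [0, -101/17, 98/17, 89/17, 28/17]
R3 ← R3 − (81/199)·R2: [0, 0, 1590/199, 78/199, 290/199]
R4 ← R4 − (101/199)·R2: [0, 0, -855/199, -87/199, -201/199]
R4 ← R4 + (57/106)·R3: [0, 0, 0, -12/53, -12/53]
4 nonzero rows, so rank(B) = 4.
B has 5 columns; by rank–nullity, nullity = 5 − 4 = 1.

1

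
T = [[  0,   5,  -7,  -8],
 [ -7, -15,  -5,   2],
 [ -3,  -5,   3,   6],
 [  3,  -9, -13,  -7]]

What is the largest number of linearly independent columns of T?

4

Row reduce to echelon form.
Swap R1 ↔ R2
R3 ← R3 − (3/7)·R1: [0, 10/7, 36/7, 36/7]
R4 ← R4 + (3/7)·R1: [0, -108/7, -106/7, -43/7]
R3 ← R3 − (2/7)·R2: [0, 0, 50/7, 52/7]
R4 ← R4 + (108/35)·R2: [0, 0, -1286/35, -1079/35]
R4 ← R4 + (643/125)·R3: [0, 0, 0, 923/125]
Echelon form has 4 nonzero rows, so rank(T) = 4.
The rank gives the maximum number of linearly independent columns: 4.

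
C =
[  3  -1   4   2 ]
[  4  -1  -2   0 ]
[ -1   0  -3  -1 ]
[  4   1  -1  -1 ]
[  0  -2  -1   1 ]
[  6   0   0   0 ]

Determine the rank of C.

Row reduce to echelon form.
R2 ← R2 − (4/3)·R1: [0, 1/3, -22/3, -8/3]
R3 ← R3 + (1/3)·R1: [0, -1/3, -5/3, -1/3]
R4 ← R4 − (4/3)·R1: [0, 7/3, -19/3, -11/3]
R6 ← R6 − (2)·R1: [0, 2, -8, -4]
R3 ← R3 + R2: [0, 0, -9, -3]
R4 ← R4 − (7)·R2: [0, 0, 45, 15]
R5 ← R5 + (6)·R2: [0, 0, -45, -15]
R6 ← R6 − (6)·R2: [0, 0, 36, 12]
R4 ← R4 + (5)·R3: [0, 0, 0, 0]
R5 ← R5 − (5)·R3: [0, 0, 0, 0]
R6 ← R6 + (4)·R3: [0, 0, 0, 0]
Echelon form has 3 nonzero rows, so rank(C) = 3.

3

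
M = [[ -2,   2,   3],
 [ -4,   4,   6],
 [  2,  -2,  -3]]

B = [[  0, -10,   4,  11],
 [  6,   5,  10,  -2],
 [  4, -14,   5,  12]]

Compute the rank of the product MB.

1

First compute MB:
[[ 24, -12,  27,  10],
 [ 48, -24,  54,  20],
 [-24,  12, -27, -10]]
Now row reduce the product.
R2 ← R2 − (2)·R1: [0, 0, 0, 0]
R3 ← R3 + R1: [0, 0, 0, 0]
1 nonzero row, so rank(MB) = 1.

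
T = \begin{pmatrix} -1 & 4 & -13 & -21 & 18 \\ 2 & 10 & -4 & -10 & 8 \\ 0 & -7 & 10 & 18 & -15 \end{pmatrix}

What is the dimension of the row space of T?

3

Row reduce to echelon form.
R2 ← R2 + (2)·R1: [0, 18, -30, -52, 44]
R3 ← R3 + (7/18)·R2: [0, 0, -5/3, -20/9, 19/9]
Echelon form has 3 nonzero rows, so rank(T) = 3.
The row space has dimension equal to the rank: 3.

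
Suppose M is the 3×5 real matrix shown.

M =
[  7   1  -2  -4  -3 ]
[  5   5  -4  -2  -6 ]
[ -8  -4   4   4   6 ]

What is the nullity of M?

3

Row reduce to echelon form.
R2 ← R2 − (5/7)·R1: [0, 30/7, -18/7, 6/7, -27/7]
R3 ← R3 + (8/7)·R1: [0, -20/7, 12/7, -4/7, 18/7]
R3 ← R3 + (2/3)·R2: [0, 0, 0, 0, 0]
2 nonzero rows, so rank(M) = 2.
M has 5 columns; by rank–nullity, nullity = 5 − 2 = 3.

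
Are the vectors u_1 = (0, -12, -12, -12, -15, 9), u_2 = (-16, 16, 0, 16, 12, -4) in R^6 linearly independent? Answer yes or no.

yes

Form the matrix with these vectors as rows and row reduce.
Swap R1 ↔ R2
2 nonzero rows, so the 2 vectors span a space of dimension 2.
Since 2 = 2, the vectors are linearly independent.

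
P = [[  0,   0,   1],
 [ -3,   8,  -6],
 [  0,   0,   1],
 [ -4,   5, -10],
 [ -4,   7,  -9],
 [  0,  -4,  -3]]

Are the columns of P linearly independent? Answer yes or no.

Row reduce P to echelon form.
Swap R1 ↔ R2
R4 ← R4 − (4/3)·R1: [0, -17/3, -2]
R5 ← R5 − (4/3)·R1: [0, -11/3, -1]
Swap R2 ↔ R4
R5 ← R5 − (11/17)·R2: [0, 0, 5/17]
R6 ← R6 − (12/17)·R2: [0, 0, -27/17]
R4 ← R4 − R3: [0, 0, 0]
R5 ← R5 − (5/17)·R3: [0, 0, 0]
R6 ← R6 + (27/17)·R3: [0, 0, 0]
3 pivots among 3 columns.
Every column is a pivot column, so the columns are linearly independent.

yes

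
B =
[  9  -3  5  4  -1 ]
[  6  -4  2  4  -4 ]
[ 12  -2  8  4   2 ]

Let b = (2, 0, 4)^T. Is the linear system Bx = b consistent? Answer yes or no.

Row reduce the augmented matrix [B | b].
R2 ← R2 − (2/3)·R1: [0, -2, -4/3, 4/3, -10/3, -4/3]
R3 ← R3 − (4/3)·R1: [0, 2, 4/3, -4/3, 10/3, 4/3]
R3 ← R3 + R2: [0, 0, 0, 0, 0, 0]
The echelon form has 2 nonzero rows, and every pivot lies in the first 5 columns, so rank(B) = rank([B|b]) = 2.
The system is consistent.

yes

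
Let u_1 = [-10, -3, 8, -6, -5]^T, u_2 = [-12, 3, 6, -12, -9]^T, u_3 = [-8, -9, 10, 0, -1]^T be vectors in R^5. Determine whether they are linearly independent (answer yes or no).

Form the matrix with these vectors as rows and row reduce.
R2 ← R2 − (6/5)·R1: [0, 33/5, -18/5, -24/5, -3]
R3 ← R3 − (4/5)·R1: [0, -33/5, 18/5, 24/5, 3]
R3 ← R3 + R2: [0, 0, 0, 0, 0]
2 nonzero rows, so the 3 vectors span a space of dimension 2.
Since 2 < 3, the vectors are linearly dependent.

no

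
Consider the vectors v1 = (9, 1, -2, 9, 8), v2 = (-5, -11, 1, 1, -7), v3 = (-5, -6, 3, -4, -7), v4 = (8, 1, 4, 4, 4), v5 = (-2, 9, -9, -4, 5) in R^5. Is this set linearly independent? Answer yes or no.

Form the matrix with these vectors as rows and row reduce.
R2 ← R2 + (5/9)·R1: [0, -94/9, -1/9, 6, -23/9]
R3 ← R3 + (5/9)·R1: [0, -49/9, 17/9, 1, -23/9]
R4 ← R4 − (8/9)·R1: [0, 1/9, 52/9, -4, -28/9]
R5 ← R5 + (2/9)·R1: [0, 83/9, -85/9, -2, 61/9]
R3 ← R3 − (49/94)·R2: [0, 0, 183/94, -100/47, -115/94]
R4 ← R4 + (1/94)·R2: [0, 0, 543/94, -185/47, -295/94]
R5 ← R5 + (83/94)·R2: [0, 0, -897/94, 155/47, 425/94]
R4 ← R4 − (181/61)·R3: [0, 0, 0, 145/61, 30/61]
R5 ← R5 + (299/61)·R3: [0, 0, 0, -435/61, -90/61]
R5 ← R5 + (3)·R4: [0, 0, 0, 0, 0]
4 nonzero rows, so the 5 vectors span a space of dimension 4.
Since 4 < 5, the vectors are linearly dependent.

no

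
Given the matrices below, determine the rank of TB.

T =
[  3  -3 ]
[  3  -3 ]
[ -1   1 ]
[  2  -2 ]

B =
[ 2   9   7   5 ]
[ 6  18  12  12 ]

1

First compute TB:
[[-12, -27, -15, -21],
 [-12, -27, -15, -21],
 [  4,   9,   5,   7],
 [ -8, -18, -10, -14]]
Now row reduce the product.
R2 ← R2 − R1: [0, 0, 0, 0]
R3 ← R3 + (1/3)·R1: [0, 0, 0, 0]
R4 ← R4 − (2/3)·R1: [0, 0, 0, 0]
1 nonzero row, so rank(TB) = 1.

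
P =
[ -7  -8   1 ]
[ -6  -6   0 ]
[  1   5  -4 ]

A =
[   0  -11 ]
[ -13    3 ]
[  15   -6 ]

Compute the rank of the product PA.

2

First compute PA:
[[119,  47],
 [ 78,  48],
 [-125,  28]]
Now row reduce the product.
R2 ← R2 − (78/119)·R1: [0, 2046/119]
R3 ← R3 + (125/119)·R1: [0, 9207/119]
R3 ← R3 − (9/2)·R2: [0, 0]
2 nonzero rows, so rank(PA) = 2.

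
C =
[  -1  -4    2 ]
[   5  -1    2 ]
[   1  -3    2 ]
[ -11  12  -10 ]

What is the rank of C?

2

Row reduce to echelon form.
R2 ← R2 + (5)·R1: [0, -21, 12]
R3 ← R3 + R1: [0, -7, 4]
R4 ← R4 − (11)·R1: [0, 56, -32]
R3 ← R3 − (1/3)·R2: [0, 0, 0]
R4 ← R4 + (8/3)·R2: [0, 0, 0]
Echelon form has 2 nonzero rows, so rank(C) = 2.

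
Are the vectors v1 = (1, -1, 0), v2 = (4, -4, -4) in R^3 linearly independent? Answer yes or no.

Form the matrix with these vectors as rows and row reduce.
R2 ← R2 − (4)·R1: [0, 0, -4]
2 nonzero rows, so the 2 vectors span a space of dimension 2.
Since 2 = 2, the vectors are linearly independent.

yes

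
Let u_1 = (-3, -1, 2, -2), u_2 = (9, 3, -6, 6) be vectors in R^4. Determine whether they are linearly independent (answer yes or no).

no

Form the matrix with these vectors as rows and row reduce.
R2 ← R2 + (3)·R1: [0, 0, 0, 0]
1 nonzero row, so the 2 vectors span a space of dimension 1.
Since 1 < 2, the vectors are linearly dependent.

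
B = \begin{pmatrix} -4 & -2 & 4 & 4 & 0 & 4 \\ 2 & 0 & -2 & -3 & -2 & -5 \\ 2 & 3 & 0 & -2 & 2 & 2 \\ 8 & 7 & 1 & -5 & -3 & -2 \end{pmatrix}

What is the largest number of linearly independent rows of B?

4

Row reduce to echelon form.
R2 ← R2 + (1/2)·R1: [0, -1, 0, -1, -2, -3]
R3 ← R3 + (1/2)·R1: [0, 2, 2, 0, 2, 4]
R4 ← R4 + (2)·R1: [0, 3, 9, 3, -3, 6]
R3 ← R3 + (2)·R2: [0, 0, 2, -2, -2, -2]
R4 ← R4 + (3)·R2: [0, 0, 9, 0, -9, -3]
R4 ← R4 − (9/2)·R3: [0, 0, 0, 9, 0, 6]
Echelon form has 4 nonzero rows, so rank(B) = 4.
The rank gives the maximum number of linearly independent rows: 4.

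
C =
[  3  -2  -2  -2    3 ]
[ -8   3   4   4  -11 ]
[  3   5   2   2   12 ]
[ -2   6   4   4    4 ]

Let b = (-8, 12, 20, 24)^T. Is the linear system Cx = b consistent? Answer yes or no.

yes

Row reduce the augmented matrix [C | b].
R2 ← R2 + (8/3)·R1: [0, -7/3, -4/3, -4/3, -3, -28/3]
R3 ← R3 − R1: [0, 7, 4, 4, 9, 28]
R4 ← R4 + (2/3)·R1: [0, 14/3, 8/3, 8/3, 6, 56/3]
R3 ← R3 + (3)·R2: [0, 0, 0, 0, 0, 0]
R4 ← R4 + (2)·R2: [0, 0, 0, 0, 0, 0]
The echelon form has 2 nonzero rows, and every pivot lies in the first 5 columns, so rank(C) = rank([C|b]) = 2.
The system is consistent.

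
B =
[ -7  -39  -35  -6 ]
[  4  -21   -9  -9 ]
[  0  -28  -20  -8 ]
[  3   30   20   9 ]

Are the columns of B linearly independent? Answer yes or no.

Row reduce B to echelon form.
R2 ← R2 + (4/7)·R1: [0, -303/7, -29, -87/7]
R4 ← R4 + (3/7)·R1: [0, 93/7, 5, 45/7]
R3 ← R3 − (196/303)·R2: [0, 0, -376/303, 4/101]
R4 ← R4 + (31/101)·R2: [0, 0, -394/101, 264/101]
R4 ← R4 − (591/188)·R3: [0, 0, 0, 117/47]
4 pivots among 4 columns.
Every column is a pivot column, so the columns are linearly independent.

yes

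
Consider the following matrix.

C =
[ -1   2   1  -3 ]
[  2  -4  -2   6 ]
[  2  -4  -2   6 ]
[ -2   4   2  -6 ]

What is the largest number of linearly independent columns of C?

1

Row reduce to echelon form.
R2 ← R2 + (2)·R1: [0, 0, 0, 0]
R3 ← R3 + (2)·R1: [0, 0, 0, 0]
R4 ← R4 − (2)·R1: [0, 0, 0, 0]
Echelon form has 1 nonzero row, so rank(C) = 1.
The rank gives the maximum number of linearly independent columns: 1.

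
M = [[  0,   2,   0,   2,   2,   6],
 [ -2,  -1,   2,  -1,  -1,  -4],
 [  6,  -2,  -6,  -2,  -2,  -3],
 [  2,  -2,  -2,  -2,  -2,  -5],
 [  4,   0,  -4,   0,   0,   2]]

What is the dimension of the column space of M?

2

Row reduce to echelon form.
Swap R1 ↔ R2
R3 ← R3 + (3)·R1: [0, -5, 0, -5, -5, -15]
R4 ← R4 + R1: [0, -3, 0, -3, -3, -9]
R5 ← R5 + (2)·R1: [0, -2, 0, -2, -2, -6]
R3 ← R3 + (5/2)·R2: [0, 0, 0, 0, 0, 0]
R4 ← R4 + (3/2)·R2: [0, 0, 0, 0, 0, 0]
R5 ← R5 + R2: [0, 0, 0, 0, 0, 0]
Echelon form has 2 nonzero rows, so rank(M) = 2.
The column space has dimension equal to the rank: 2.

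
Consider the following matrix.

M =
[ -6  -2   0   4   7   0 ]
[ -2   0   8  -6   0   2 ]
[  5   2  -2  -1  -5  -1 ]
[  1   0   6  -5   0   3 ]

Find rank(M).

Row reduce to echelon form.
R2 ← R2 − (1/3)·R1: [0, 2/3, 8, -22/3, -7/3, 2]
R3 ← R3 + (5/6)·R1: [0, 1/3, -2, 7/3, 5/6, -1]
R4 ← R4 + (1/6)·R1: [0, -1/3, 6, -13/3, 7/6, 3]
R3 ← R3 − (1/2)·R2: [0, 0, -6, 6, 2, -2]
R4 ← R4 + (1/2)·R2: [0, 0, 10, -8, 0, 4]
R4 ← R4 + (5/3)·R3: [0, 0, 0, 2, 10/3, 2/3]
Echelon form has 4 nonzero rows, so rank(M) = 4.

4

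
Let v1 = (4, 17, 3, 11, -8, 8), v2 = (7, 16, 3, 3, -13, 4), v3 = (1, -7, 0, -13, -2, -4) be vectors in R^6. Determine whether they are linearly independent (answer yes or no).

yes

Form the matrix with these vectors as rows and row reduce.
R2 ← R2 − (7/4)·R1: [0, -55/4, -9/4, -65/4, 1, -10]
R3 ← R3 − (1/4)·R1: [0, -45/4, -3/4, -63/4, 0, -6]
R3 ← R3 − (9/11)·R2: [0, 0, 12/11, -27/11, -9/11, 24/11]
3 nonzero rows, so the 3 vectors span a space of dimension 3.
Since 3 = 3, the vectors are linearly independent.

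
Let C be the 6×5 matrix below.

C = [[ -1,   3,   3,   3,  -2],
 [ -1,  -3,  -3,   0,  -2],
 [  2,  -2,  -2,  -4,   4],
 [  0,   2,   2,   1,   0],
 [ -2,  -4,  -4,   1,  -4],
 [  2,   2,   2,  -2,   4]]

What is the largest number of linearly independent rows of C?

Row reduce to echelon form.
R2 ← R2 − R1: [0, -6, -6, -3, 0]
R3 ← R3 + (2)·R1: [0, 4, 4, 2, 0]
R5 ← R5 − (2)·R1: [0, -10, -10, -5, 0]
R6 ← R6 + (2)·R1: [0, 8, 8, 4, 0]
R3 ← R3 + (2/3)·R2: [0, 0, 0, 0, 0]
R4 ← R4 + (1/3)·R2: [0, 0, 0, 0, 0]
R5 ← R5 − (5/3)·R2: [0, 0, 0, 0, 0]
R6 ← R6 + (4/3)·R2: [0, 0, 0, 0, 0]
Echelon form has 2 nonzero rows, so rank(C) = 2.
The rank gives the maximum number of linearly independent rows: 2.

2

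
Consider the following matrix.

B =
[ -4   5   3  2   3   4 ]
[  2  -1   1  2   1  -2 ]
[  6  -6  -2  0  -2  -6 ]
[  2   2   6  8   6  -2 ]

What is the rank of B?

2

Row reduce to echelon form.
R2 ← R2 + (1/2)·R1: [0, 3/2, 5/2, 3, 5/2, 0]
R3 ← R3 + (3/2)·R1: [0, 3/2, 5/2, 3, 5/2, 0]
R4 ← R4 + (1/2)·R1: [0, 9/2, 15/2, 9, 15/2, 0]
R3 ← R3 − R2: [0, 0, 0, 0, 0, 0]
R4 ← R4 − (3)·R2: [0, 0, 0, 0, 0, 0]
Echelon form has 2 nonzero rows, so rank(B) = 2.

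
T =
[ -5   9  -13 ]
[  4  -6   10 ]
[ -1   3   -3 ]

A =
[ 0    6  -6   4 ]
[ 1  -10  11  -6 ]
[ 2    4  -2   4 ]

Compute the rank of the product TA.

First compute TA:
[[-17, -172, 155, -126],
 [ 14, 124, -110,  92],
 [ -3, -48,  45, -34]]
Now row reduce the product.
R2 ← R2 + (14/17)·R1: [0, -300/17, 300/17, -200/17]
R3 ← R3 − (3/17)·R1: [0, -300/17, 300/17, -200/17]
R3 ← R3 − R2: [0, 0, 0, 0]
2 nonzero rows, so rank(TA) = 2.

2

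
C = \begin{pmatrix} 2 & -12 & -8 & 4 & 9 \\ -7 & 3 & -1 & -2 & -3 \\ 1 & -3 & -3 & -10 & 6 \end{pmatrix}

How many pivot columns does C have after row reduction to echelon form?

Row reduce to echelon form.
R2 ← R2 + (7/2)·R1: [0, -39, -29, 12, 57/2]
R3 ← R3 − (1/2)·R1: [0, 3, 1, -12, 3/2]
R3 ← R3 + (1/13)·R2: [0, 0, -16/13, -144/13, 48/13]
Echelon form has 3 nonzero rows, so rank(C) = 3.
Each nonzero row contributes one pivot column: 3 pivot columns.

3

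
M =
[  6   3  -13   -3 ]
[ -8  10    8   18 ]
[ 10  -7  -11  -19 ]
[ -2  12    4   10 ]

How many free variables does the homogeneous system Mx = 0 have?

0

Row reduce to echelon form.
R2 ← R2 + (4/3)·R1: [0, 14, -28/3, 14]
R3 ← R3 − (5/3)·R1: [0, -12, 32/3, -14]
R4 ← R4 + (1/3)·R1: [0, 13, -1/3, 9]
R3 ← R3 + (6/7)·R2: [0, 0, 8/3, -2]
R4 ← R4 − (13/14)·R2: [0, 0, 25/3, -4]
R4 ← R4 − (25/8)·R3: [0, 0, 0, 9/4]
4 nonzero rows, so rank(M) = 4.
M has 4 columns; by rank–nullity, nullity = 4 − 4 = 0.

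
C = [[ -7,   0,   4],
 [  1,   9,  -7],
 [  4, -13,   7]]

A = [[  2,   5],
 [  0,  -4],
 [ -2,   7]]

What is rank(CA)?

First compute CA:
[[-22,  -7],
 [ 16, -80],
 [ -6, 121]]
Now row reduce the product.
R2 ← R2 + (8/11)·R1: [0, -936/11]
R3 ← R3 − (3/11)·R1: [0, 1352/11]
R3 ← R3 + (13/9)·R2: [0, 0]
2 nonzero rows, so rank(CA) = 2.

2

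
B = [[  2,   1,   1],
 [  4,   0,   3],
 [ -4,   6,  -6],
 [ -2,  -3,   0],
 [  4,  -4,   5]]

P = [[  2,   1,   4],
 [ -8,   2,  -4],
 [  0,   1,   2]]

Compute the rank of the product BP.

2

First compute BP:
[[ -4,   5,   6],
 [  8,   7,  22],
 [-56,   2, -52],
 [ 20,  -8,   4],
 [ 40,   1,  42]]
Now row reduce the product.
R2 ← R2 + (2)·R1: [0, 17, 34]
R3 ← R3 − (14)·R1: [0, -68, -136]
R4 ← R4 + (5)·R1: [0, 17, 34]
R5 ← R5 + (10)·R1: [0, 51, 102]
R3 ← R3 + (4)·R2: [0, 0, 0]
R4 ← R4 − R2: [0, 0, 0]
R5 ← R5 − (3)·R2: [0, 0, 0]
2 nonzero rows, so rank(BP) = 2.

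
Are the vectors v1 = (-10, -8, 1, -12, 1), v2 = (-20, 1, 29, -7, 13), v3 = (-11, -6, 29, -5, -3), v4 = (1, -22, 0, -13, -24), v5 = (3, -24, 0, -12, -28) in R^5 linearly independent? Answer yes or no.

no

Form the matrix with these vectors as rows and row reduce.
R2 ← R2 − (2)·R1: [0, 17, 27, 17, 11]
R3 ← R3 − (11/10)·R1: [0, 14/5, 279/10, 41/5, -41/10]
R4 ← R4 + (1/10)·R1: [0, -114/5, 1/10, -71/5, -239/10]
R5 ← R5 + (3/10)·R1: [0, -132/5, 3/10, -78/5, -277/10]
R3 ← R3 − (14/85)·R2: [0, 0, 3987/170, 27/5, -201/34]
R4 ← R4 + (114/85)·R2: [0, 0, 6173/170, 43/5, -311/34]
R5 ← R5 + (132/85)·R2: [0, 0, 7179/170, 54/5, -361/34]
R4 ← R4 − (6173/3987)·R3: [0, 0, 0, 106/443, 8/1329]
R5 ← R5 − (2393/1329)·R3: [0, 0, 0, 477/443, 12/443]
R5 ← R5 − (9/2)·R4: [0, 0, 0, 0, 0]
4 nonzero rows, so the 5 vectors span a space of dimension 4.
Since 4 < 5, the vectors are linearly dependent.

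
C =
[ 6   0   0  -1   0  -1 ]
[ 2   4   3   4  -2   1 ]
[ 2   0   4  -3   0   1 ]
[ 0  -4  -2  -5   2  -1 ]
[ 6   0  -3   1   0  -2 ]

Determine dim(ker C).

Row reduce to echelon form.
R2 ← R2 − (1/3)·R1: [0, 4, 3, 13/3, -2, 4/3]
R3 ← R3 − (1/3)·R1: [0, 0, 4, -8/3, 0, 4/3]
R5 ← R5 − R1: [0, 0, -3, 2, 0, -1]
R4 ← R4 + R2: [0, 0, 1, -2/3, 0, 1/3]
R4 ← R4 − (1/4)·R3: [0, 0, 0, 0, 0, 0]
R5 ← R5 + (3/4)·R3: [0, 0, 0, 0, 0, 0]
3 nonzero rows, so rank(C) = 3.
C has 6 columns; by rank–nullity, nullity = 6 − 3 = 3.

3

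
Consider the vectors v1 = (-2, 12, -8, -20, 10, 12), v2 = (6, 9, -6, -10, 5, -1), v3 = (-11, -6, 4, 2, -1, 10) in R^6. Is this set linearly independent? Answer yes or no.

no

Form the matrix with these vectors as rows and row reduce.
R2 ← R2 + (3)·R1: [0, 45, -30, -70, 35, 35]
R3 ← R3 − (11/2)·R1: [0, -72, 48, 112, -56, -56]
R3 ← R3 + (8/5)·R2: [0, 0, 0, 0, 0, 0]
2 nonzero rows, so the 3 vectors span a space of dimension 2.
Since 2 < 3, the vectors are linearly dependent.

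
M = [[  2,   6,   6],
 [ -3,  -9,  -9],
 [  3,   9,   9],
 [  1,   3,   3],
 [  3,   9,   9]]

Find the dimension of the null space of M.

Row reduce to echelon form.
R2 ← R2 + (3/2)·R1: [0, 0, 0]
R3 ← R3 − (3/2)·R1: [0, 0, 0]
R4 ← R4 − (1/2)·R1: [0, 0, 0]
R5 ← R5 − (3/2)·R1: [0, 0, 0]
1 nonzero row, so rank(M) = 1.
M has 3 columns; by rank–nullity, nullity = 3 − 1 = 2.

2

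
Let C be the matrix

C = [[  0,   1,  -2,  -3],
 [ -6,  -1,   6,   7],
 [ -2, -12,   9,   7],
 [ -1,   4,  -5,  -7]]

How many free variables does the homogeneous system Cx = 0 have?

Row reduce to echelon form.
Swap R1 ↔ R2
R3 ← R3 − (1/3)·R1: [0, -35/3, 7, 14/3]
R4 ← R4 − (1/6)·R1: [0, 25/6, -6, -49/6]
R3 ← R3 + (35/3)·R2: [0, 0, -49/3, -91/3]
R4 ← R4 − (25/6)·R2: [0, 0, 7/3, 13/3]
R4 ← R4 + (1/7)·R3: [0, 0, 0, 0]
3 nonzero rows, so rank(C) = 3.
C has 4 columns; by rank–nullity, nullity = 4 − 3 = 1.

1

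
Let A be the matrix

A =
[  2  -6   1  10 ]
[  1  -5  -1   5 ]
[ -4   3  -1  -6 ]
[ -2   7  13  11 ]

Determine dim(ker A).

Row reduce to echelon form.
R2 ← R2 − (1/2)·R1: [0, -2, -3/2, 0]
R3 ← R3 + (2)·R1: [0, -9, 1, 14]
R4 ← R4 + R1: [0, 1, 14, 21]
R3 ← R3 − (9/2)·R2: [0, 0, 31/4, 14]
R4 ← R4 + (1/2)·R2: [0, 0, 53/4, 21]
R4 ← R4 − (53/31)·R3: [0, 0, 0, -91/31]
4 nonzero rows, so rank(A) = 4.
A has 4 columns; by rank–nullity, nullity = 4 − 4 = 0.

0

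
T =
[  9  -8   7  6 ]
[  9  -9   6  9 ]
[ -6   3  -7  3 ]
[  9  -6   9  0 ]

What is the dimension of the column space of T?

Row reduce to echelon form.
R2 ← R2 − R1: [0, -1, -1, 3]
R3 ← R3 + (2/3)·R1: [0, -7/3, -7/3, 7]
R4 ← R4 − R1: [0, 2, 2, -6]
R3 ← R3 − (7/3)·R2: [0, 0, 0, 0]
R4 ← R4 + (2)·R2: [0, 0, 0, 0]
Echelon form has 2 nonzero rows, so rank(T) = 2.
The column space has dimension equal to the rank: 2.

2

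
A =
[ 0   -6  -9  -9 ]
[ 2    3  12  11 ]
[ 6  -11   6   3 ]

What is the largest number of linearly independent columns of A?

2

Row reduce to echelon form.
Swap R1 ↔ R2
R3 ← R3 − (3)·R1: [0, -20, -30, -30]
R3 ← R3 − (10/3)·R2: [0, 0, 0, 0]
Echelon form has 2 nonzero rows, so rank(A) = 2.
The rank gives the maximum number of linearly independent columns: 2.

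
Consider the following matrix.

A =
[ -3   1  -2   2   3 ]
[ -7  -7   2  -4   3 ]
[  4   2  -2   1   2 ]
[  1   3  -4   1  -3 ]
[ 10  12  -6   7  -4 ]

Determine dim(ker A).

1

Row reduce to echelon form.
R2 ← R2 − (7/3)·R1: [0, -28/3, 20/3, -26/3, -4]
R3 ← R3 + (4/3)·R1: [0, 10/3, -14/3, 11/3, 6]
R4 ← R4 + (1/3)·R1: [0, 10/3, -14/3, 5/3, -2]
R5 ← R5 + (10/3)·R1: [0, 46/3, -38/3, 41/3, 6]
R3 ← R3 + (5/14)·R2: [0, 0, -16/7, 4/7, 32/7]
R4 ← R4 + (5/14)·R2: [0, 0, -16/7, -10/7, -24/7]
R5 ← R5 + (23/14)·R2: [0, 0, -12/7, -4/7, -4/7]
R4 ← R4 − R3: [0, 0, 0, -2, -8]
R5 ← R5 − (3/4)·R3: [0, 0, 0, -1, -4]
R5 ← R5 − (1/2)·R4: [0, 0, 0, 0, 0]
4 nonzero rows, so rank(A) = 4.
A has 5 columns; by rank–nullity, nullity = 5 − 4 = 1.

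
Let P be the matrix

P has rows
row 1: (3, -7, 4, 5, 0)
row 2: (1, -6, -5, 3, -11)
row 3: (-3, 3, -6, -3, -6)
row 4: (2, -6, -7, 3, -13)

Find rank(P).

3

Row reduce to echelon form.
R2 ← R2 − (1/3)·R1: [0, -11/3, -19/3, 4/3, -11]
R3 ← R3 + R1: [0, -4, -2, 2, -6]
R4 ← R4 − (2/3)·R1: [0, -4/3, -29/3, -1/3, -13]
R3 ← R3 − (12/11)·R2: [0, 0, 54/11, 6/11, 6]
R4 ← R4 − (4/11)·R2: [0, 0, -81/11, -9/11, -9]
R4 ← R4 + (3/2)·R3: [0, 0, 0, 0, 0]
Echelon form has 3 nonzero rows, so rank(P) = 3.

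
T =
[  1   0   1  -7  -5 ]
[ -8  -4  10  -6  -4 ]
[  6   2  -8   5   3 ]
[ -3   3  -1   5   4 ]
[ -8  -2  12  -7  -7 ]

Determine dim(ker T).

0

Row reduce to echelon form.
R2 ← R2 + (8)·R1: [0, -4, 18, -62, -44]
R3 ← R3 − (6)·R1: [0, 2, -14, 47, 33]
R4 ← R4 + (3)·R1: [0, 3, 2, -16, -11]
R5 ← R5 + (8)·R1: [0, -2, 20, -63, -47]
R3 ← R3 + (1/2)·R2: [0, 0, -5, 16, 11]
R4 ← R4 + (3/4)·R2: [0, 0, 31/2, -125/2, -44]
R5 ← R5 − (1/2)·R2: [0, 0, 11, -32, -25]
R4 ← R4 + (31/10)·R3: [0, 0, 0, -129/10, -99/10]
R5 ← R5 + (11/5)·R3: [0, 0, 0, 16/5, -4/5]
R5 ← R5 + (32/129)·R4: [0, 0, 0, 0, -140/43]
5 nonzero rows, so rank(T) = 5.
T has 5 columns; by rank–nullity, nullity = 5 − 5 = 0.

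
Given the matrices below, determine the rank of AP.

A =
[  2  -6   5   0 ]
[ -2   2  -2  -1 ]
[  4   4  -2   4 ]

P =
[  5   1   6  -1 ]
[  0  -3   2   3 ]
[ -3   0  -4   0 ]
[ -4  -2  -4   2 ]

2

First compute AP:
[[ -5,  20, -20, -20],
 [  0,  -6,   4,   6],
 [ 10, -16,  24,  16]]
Now row reduce the product.
R3 ← R3 + (2)·R1: [0, 24, -16, -24]
R3 ← R3 + (4)·R2: [0, 0, 0, 0]
2 nonzero rows, so rank(AP) = 2.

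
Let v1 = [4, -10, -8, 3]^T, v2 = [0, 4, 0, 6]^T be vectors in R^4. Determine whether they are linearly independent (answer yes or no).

yes

Form the matrix with these vectors as rows and row reduce.
2 nonzero rows, so the 2 vectors span a space of dimension 2.
Since 2 = 2, the vectors are linearly independent.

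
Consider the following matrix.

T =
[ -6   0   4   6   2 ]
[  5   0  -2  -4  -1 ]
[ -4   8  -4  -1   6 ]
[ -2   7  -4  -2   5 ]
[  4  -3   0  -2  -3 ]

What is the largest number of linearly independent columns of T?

Row reduce to echelon form.
R2 ← R2 + (5/6)·R1: [0, 0, 4/3, 1, 2/3]
R3 ← R3 − (2/3)·R1: [0, 8, -20/3, -5, 14/3]
R4 ← R4 − (1/3)·R1: [0, 7, -16/3, -4, 13/3]
R5 ← R5 + (2/3)·R1: [0, -3, 8/3, 2, -5/3]
Swap R2 ↔ R3
R4 ← R4 − (7/8)·R2: [0, 0, 1/2, 3/8, 1/4]
R5 ← R5 + (3/8)·R2: [0, 0, 1/6, 1/8, 1/12]
R4 ← R4 − (3/8)·R3: [0, 0, 0, 0, 0]
R5 ← R5 − (1/8)·R3: [0, 0, 0, 0, 0]
Echelon form has 3 nonzero rows, so rank(T) = 3.
The rank gives the maximum number of linearly independent columns: 3.

3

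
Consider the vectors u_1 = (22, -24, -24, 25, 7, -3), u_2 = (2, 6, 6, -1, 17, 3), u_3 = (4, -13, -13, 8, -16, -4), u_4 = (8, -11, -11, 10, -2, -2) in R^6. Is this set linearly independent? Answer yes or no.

Form the matrix with these vectors as rows and row reduce.
R2 ← R2 − (1/11)·R1: [0, 90/11, 90/11, -36/11, 180/11, 36/11]
R3 ← R3 − (2/11)·R1: [0, -95/11, -95/11, 38/11, -190/11, -38/11]
R4 ← R4 − (4/11)·R1: [0, -25/11, -25/11, 10/11, -50/11, -10/11]
R3 ← R3 + (19/18)·R2: [0, 0, 0, 0, 0, 0]
R4 ← R4 + (5/18)·R2: [0, 0, 0, 0, 0, 0]
2 nonzero rows, so the 4 vectors span a space of dimension 2.
Since 2 < 4, the vectors are linearly dependent.

no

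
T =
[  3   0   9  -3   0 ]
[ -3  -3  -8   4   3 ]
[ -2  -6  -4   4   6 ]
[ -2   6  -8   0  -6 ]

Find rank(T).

2

Row reduce to echelon form.
R2 ← R2 + R1: [0, -3, 1, 1, 3]
R3 ← R3 + (2/3)·R1: [0, -6, 2, 2, 6]
R4 ← R4 + (2/3)·R1: [0, 6, -2, -2, -6]
R3 ← R3 − (2)·R2: [0, 0, 0, 0, 0]
R4 ← R4 + (2)·R2: [0, 0, 0, 0, 0]
Echelon form has 2 nonzero rows, so rank(T) = 2.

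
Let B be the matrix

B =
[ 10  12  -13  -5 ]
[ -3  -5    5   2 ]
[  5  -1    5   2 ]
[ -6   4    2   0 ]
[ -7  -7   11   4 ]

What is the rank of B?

Row reduce to echelon form.
R2 ← R2 + (3/10)·R1: [0, -7/5, 11/10, 1/2]
R3 ← R3 − (1/2)·R1: [0, -7, 23/2, 9/2]
R4 ← R4 + (3/5)·R1: [0, 56/5, -29/5, -3]
R5 ← R5 + (7/10)·R1: [0, 7/5, 19/10, 1/2]
R3 ← R3 − (5)·R2: [0, 0, 6, 2]
R4 ← R4 + (8)·R2: [0, 0, 3, 1]
R5 ← R5 + R2: [0, 0, 3, 1]
R4 ← R4 − (1/2)·R3: [0, 0, 0, 0]
R5 ← R5 − (1/2)·R3: [0, 0, 0, 0]
Echelon form has 3 nonzero rows, so rank(B) = 3.

3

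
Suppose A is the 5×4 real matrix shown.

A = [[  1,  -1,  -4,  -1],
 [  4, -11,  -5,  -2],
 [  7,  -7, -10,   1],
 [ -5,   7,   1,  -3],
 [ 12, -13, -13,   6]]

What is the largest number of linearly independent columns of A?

4

Row reduce to echelon form.
R2 ← R2 − (4)·R1: [0, -7, 11, 2]
R3 ← R3 − (7)·R1: [0, 0, 18, 8]
R4 ← R4 + (5)·R1: [0, 2, -19, -8]
R5 ← R5 − (12)·R1: [0, -1, 35, 18]
R4 ← R4 + (2/7)·R2: [0, 0, -111/7, -52/7]
R5 ← R5 − (1/7)·R2: [0, 0, 234/7, 124/7]
R4 ← R4 + (37/42)·R3: [0, 0, 0, -8/21]
R5 ← R5 − (13/7)·R3: [0, 0, 0, 20/7]
R5 ← R5 + (15/2)·R4: [0, 0, 0, 0]
Echelon form has 4 nonzero rows, so rank(A) = 4.
The rank gives the maximum number of linearly independent columns: 4.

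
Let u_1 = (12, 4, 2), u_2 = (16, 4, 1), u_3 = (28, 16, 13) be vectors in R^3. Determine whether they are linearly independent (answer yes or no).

Form the matrix with these vectors as rows and row reduce.
R2 ← R2 − (4/3)·R1: [0, -4/3, -5/3]
R3 ← R3 − (7/3)·R1: [0, 20/3, 25/3]
R3 ← R3 + (5)·R2: [0, 0, 0]
2 nonzero rows, so the 3 vectors span a space of dimension 2.
Since 2 < 3, the vectors are linearly dependent.

no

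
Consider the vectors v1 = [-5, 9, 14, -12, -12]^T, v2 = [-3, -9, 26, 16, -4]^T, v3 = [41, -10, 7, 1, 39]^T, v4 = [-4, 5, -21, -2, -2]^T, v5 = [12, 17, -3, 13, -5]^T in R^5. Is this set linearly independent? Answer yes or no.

yes

Form the matrix with these vectors as rows and row reduce.
R2 ← R2 − (3/5)·R1: [0, -72/5, 88/5, 116/5, 16/5]
R3 ← R3 + (41/5)·R1: [0, 319/5, 609/5, -487/5, -297/5]
R4 ← R4 − (4/5)·R1: [0, -11/5, -161/5, 38/5, 38/5]
R5 ← R5 + (12/5)·R1: [0, 193/5, 153/5, -79/5, -169/5]
R3 ← R3 + (319/72)·R2: [0, 0, 1798/9, 97/18, -407/9]
R4 ← R4 − (11/72)·R2: [0, 0, -314/9, 73/18, 64/9]
R5 ← R5 + (193/72)·R2: [0, 0, 700/9, 835/18, -227/9]
R4 ← R4 + (157/899)·R3: [0, 0, 0, 4492/899, -707/899]
R5 ← R5 − (350/899)·R3: [0, 0, 0, 79635/1798, -6847/899]
R5 ← R5 − (79635/8984)·R4: [0, 0, 0, 0, -5797/8984]
5 nonzero rows, so the 5 vectors span a space of dimension 5.
Since 5 = 5, the vectors are linearly independent.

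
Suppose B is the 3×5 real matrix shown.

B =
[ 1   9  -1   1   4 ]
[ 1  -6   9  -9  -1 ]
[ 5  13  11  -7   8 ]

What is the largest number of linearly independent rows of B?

Row reduce to echelon form.
R2 ← R2 − R1: [0, -15, 10, -10, -5]
R3 ← R3 − (5)·R1: [0, -32, 16, -12, -12]
R3 ← R3 − (32/15)·R2: [0, 0, -16/3, 28/3, -4/3]
Echelon form has 3 nonzero rows, so rank(B) = 3.
The rank gives the maximum number of linearly independent rows: 3.

3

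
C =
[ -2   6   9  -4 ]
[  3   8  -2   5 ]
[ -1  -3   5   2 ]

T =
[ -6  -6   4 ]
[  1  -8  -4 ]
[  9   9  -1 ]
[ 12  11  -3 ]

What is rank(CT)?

3

First compute CT:
[[ 51,   1, -29],
 [ 32, -45, -33],
 [ 72,  97,  -3]]
Now row reduce the product.
R2 ← R2 − (32/51)·R1: [0, -2327/51, -755/51]
R3 ← R3 − (24/17)·R1: [0, 1625/17, 645/17]
R3 ← R3 + (375/179)·R2: [0, 0, 1240/179]
3 nonzero rows, so rank(CT) = 3.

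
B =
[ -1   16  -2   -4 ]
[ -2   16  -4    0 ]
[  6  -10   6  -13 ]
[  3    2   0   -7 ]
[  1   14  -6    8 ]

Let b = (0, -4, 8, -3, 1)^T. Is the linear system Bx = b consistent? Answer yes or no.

Row reduce the augmented matrix [B | b].
R2 ← R2 − (2)·R1: [0, -16, 0, 8, -4]
R3 ← R3 + (6)·R1: [0, 86, -6, -37, 8]
R4 ← R4 + (3)·R1: [0, 50, -6, -19, -3]
R5 ← R5 + R1: [0, 30, -8, 4, 1]
R3 ← R3 + (43/8)·R2: [0, 0, -6, 6, -27/2]
R4 ← R4 + (25/8)·R2: [0, 0, -6, 6, -31/2]
R5 ← R5 + (15/8)·R2: [0, 0, -8, 19, -13/2]
R4 ← R4 − R3: [0, 0, 0, 0, -2]
R5 ← R5 − (4/3)·R3: [0, 0, 0, 11, 23/2]
Swap R4 ↔ R5
The echelon form has 5 nonzero rows; the last pivot sits in the augmented column, so rank(B) = 4 but rank([B|b]) = 5.
Since the ranks differ, the system is inconsistent.

no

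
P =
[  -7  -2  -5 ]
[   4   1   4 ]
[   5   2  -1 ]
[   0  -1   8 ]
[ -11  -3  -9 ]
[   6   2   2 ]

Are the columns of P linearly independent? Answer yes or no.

no

Row reduce P to echelon form.
R2 ← R2 + (4/7)·R1: [0, -1/7, 8/7]
R3 ← R3 + (5/7)·R1: [0, 4/7, -32/7]
R5 ← R5 − (11/7)·R1: [0, 1/7, -8/7]
R6 ← R6 + (6/7)·R1: [0, 2/7, -16/7]
R3 ← R3 + (4)·R2: [0, 0, 0]
R4 ← R4 − (7)·R2: [0, 0, 0]
R5 ← R5 + R2: [0, 0, 0]
R6 ← R6 + (2)·R2: [0, 0, 0]
2 pivots among 3 columns.
Only 2 < 3 pivot columns, so the columns are linearly dependent.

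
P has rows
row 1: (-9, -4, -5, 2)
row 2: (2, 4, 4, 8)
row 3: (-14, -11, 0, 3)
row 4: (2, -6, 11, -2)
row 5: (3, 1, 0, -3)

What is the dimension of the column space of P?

3

Row reduce to echelon form.
R2 ← R2 + (2/9)·R1: [0, 28/9, 26/9, 76/9]
R3 ← R3 − (14/9)·R1: [0, -43/9, 70/9, -1/9]
R4 ← R4 + (2/9)·R1: [0, -62/9, 89/9, -14/9]
R5 ← R5 + (1/3)·R1: [0, -1/3, -5/3, -7/3]
R3 ← R3 + (43/28)·R2: [0, 0, 171/14, 90/7]
R4 ← R4 + (31/14)·R2: [0, 0, 114/7, 120/7]
R5 ← R5 + (3/28)·R2: [0, 0, -19/14, -10/7]
R4 ← R4 − (4/3)·R3: [0, 0, 0, 0]
R5 ← R5 + (1/9)·R3: [0, 0, 0, 0]
Echelon form has 3 nonzero rows, so rank(P) = 3.
The column space has dimension equal to the rank: 3.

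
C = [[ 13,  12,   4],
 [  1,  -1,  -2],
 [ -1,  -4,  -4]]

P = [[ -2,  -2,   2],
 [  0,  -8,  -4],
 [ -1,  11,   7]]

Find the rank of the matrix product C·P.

2

First compute CP:
[[-30, -78,   6],
 [  0, -16,  -8],
 [  6, -10, -14]]
Now row reduce the product.
R3 ← R3 + (1/5)·R1: [0, -128/5, -64/5]
R3 ← R3 − (8/5)·R2: [0, 0, 0]
2 nonzero rows, so rank(CP) = 2.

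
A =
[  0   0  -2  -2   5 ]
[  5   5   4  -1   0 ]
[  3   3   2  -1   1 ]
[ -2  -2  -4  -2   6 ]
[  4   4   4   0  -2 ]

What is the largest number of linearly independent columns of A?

2

Row reduce to echelon form.
Swap R1 ↔ R2
R3 ← R3 − (3/5)·R1: [0, 0, -2/5, -2/5, 1]
R4 ← R4 + (2/5)·R1: [0, 0, -12/5, -12/5, 6]
R5 ← R5 − (4/5)·R1: [0, 0, 4/5, 4/5, -2]
R3 ← R3 − (1/5)·R2: [0, 0, 0, 0, 0]
R4 ← R4 − (6/5)·R2: [0, 0, 0, 0, 0]
R5 ← R5 + (2/5)·R2: [0, 0, 0, 0, 0]
Echelon form has 2 nonzero rows, so rank(A) = 2.
The rank gives the maximum number of linearly independent columns: 2.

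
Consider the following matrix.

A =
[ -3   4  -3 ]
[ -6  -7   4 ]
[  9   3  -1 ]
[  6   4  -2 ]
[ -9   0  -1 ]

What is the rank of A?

Row reduce to echelon form.
R2 ← R2 − (2)·R1: [0, -15, 10]
R3 ← R3 + (3)·R1: [0, 15, -10]
R4 ← R4 + (2)·R1: [0, 12, -8]
R5 ← R5 − (3)·R1: [0, -12, 8]
R3 ← R3 + R2: [0, 0, 0]
R4 ← R4 + (4/5)·R2: [0, 0, 0]
R5 ← R5 − (4/5)·R2: [0, 0, 0]
Echelon form has 2 nonzero rows, so rank(A) = 2.

2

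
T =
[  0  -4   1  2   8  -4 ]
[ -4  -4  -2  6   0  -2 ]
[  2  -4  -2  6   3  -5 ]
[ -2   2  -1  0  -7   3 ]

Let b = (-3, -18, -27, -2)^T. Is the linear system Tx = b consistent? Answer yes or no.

yes

Row reduce the augmented matrix [T | b].
Swap R1 ↔ R2
R3 ← R3 + (1/2)·R1: [0, -6, -3, 9, 3, -6, -36]
R4 ← R4 − (1/2)·R1: [0, 4, 0, -3, -7, 4, 7]
R3 ← R3 − (3/2)·R2: [0, 0, -9/2, 6, -9, 0, -63/2]
R4 ← R4 + R2: [0, 0, 1, -1, 1, 0, 4]
R4 ← R4 + (2/9)·R3: [0, 0, 0, 1/3, -1, 0, -3]
The echelon form has 4 nonzero rows, and every pivot lies in the first 6 columns, so rank(T) = rank([T|b]) = 4.
The system is consistent.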